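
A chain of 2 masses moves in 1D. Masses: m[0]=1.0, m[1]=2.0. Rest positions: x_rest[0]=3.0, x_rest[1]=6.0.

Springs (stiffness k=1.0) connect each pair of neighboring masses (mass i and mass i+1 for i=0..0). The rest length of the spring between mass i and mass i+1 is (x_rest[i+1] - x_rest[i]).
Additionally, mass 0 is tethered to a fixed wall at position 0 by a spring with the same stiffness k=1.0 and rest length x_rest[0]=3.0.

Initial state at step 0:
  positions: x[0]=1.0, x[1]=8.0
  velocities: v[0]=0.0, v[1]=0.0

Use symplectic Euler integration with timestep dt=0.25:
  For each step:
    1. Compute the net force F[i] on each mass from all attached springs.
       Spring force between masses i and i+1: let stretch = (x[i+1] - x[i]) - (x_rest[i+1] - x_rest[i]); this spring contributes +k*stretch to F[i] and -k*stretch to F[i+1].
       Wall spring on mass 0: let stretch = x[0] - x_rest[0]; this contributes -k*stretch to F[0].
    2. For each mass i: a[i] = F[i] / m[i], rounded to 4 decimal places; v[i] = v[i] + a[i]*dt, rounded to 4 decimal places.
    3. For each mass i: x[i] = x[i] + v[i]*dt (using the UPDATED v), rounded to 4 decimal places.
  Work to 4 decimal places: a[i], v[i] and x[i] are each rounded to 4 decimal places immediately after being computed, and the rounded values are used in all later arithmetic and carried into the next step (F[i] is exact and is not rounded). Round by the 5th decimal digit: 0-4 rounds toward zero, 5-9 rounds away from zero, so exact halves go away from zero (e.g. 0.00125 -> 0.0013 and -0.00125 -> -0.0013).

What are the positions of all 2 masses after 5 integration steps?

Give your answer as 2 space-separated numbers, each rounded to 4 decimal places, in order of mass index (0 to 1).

Answer: 4.9199 6.6131

Derivation:
Step 0: x=[1.0000 8.0000] v=[0.0000 0.0000]
Step 1: x=[1.3750 7.8750] v=[1.5000 -0.5000]
Step 2: x=[2.0703 7.6406] v=[2.7813 -0.9375]
Step 3: x=[2.9844 7.3259] v=[3.6563 -1.2588]
Step 4: x=[3.9833 6.9693] v=[3.9956 -1.4265]
Step 5: x=[4.9199 6.6131] v=[3.7463 -1.4248]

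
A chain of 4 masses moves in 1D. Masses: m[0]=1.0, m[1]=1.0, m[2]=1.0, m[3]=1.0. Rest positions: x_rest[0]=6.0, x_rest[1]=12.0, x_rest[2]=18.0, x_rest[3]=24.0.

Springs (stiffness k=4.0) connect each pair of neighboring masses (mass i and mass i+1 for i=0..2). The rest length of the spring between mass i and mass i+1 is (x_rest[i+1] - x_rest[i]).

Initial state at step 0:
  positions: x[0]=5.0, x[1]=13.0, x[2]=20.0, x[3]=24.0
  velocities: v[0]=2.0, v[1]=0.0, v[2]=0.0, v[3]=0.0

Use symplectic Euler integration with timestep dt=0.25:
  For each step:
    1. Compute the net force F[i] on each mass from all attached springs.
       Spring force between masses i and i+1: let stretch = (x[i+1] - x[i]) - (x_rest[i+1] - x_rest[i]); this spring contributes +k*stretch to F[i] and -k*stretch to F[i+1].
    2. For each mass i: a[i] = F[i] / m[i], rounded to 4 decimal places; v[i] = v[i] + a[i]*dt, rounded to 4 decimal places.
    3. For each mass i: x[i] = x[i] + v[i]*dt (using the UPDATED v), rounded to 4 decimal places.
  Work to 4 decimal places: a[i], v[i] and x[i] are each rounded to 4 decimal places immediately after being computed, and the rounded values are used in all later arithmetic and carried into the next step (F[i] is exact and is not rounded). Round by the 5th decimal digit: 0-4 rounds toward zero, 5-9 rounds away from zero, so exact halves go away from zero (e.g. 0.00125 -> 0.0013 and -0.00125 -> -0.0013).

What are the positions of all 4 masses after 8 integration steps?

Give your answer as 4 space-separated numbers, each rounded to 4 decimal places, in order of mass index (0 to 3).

Answer: 7.0035 14.8958 20.4031 23.6978

Derivation:
Step 0: x=[5.0000 13.0000 20.0000 24.0000] v=[2.0000 0.0000 0.0000 0.0000]
Step 1: x=[6.0000 12.7500 19.2500 24.5000] v=[4.0000 -1.0000 -3.0000 2.0000]
Step 2: x=[7.1875 12.4375 18.1875 25.1875] v=[4.7500 -1.2500 -4.2500 2.7500]
Step 3: x=[8.1875 12.2500 17.4375 25.6250] v=[4.0000 -0.7500 -3.0000 1.7500]
Step 4: x=[8.7031 12.3438 17.4375 25.5156] v=[2.0625 0.3750 0.0000 -0.4375]
Step 5: x=[8.6289 12.8008 18.1836 24.8867] v=[-0.2968 1.8280 2.9844 -2.5156]
Step 6: x=[8.0977 13.5605 19.2598 24.0820] v=[-2.1249 3.0389 4.3047 -3.2187]
Step 7: x=[7.4322 14.3794 20.1167 23.5718] v=[-2.6621 3.2754 3.4276 -2.0409]
Step 8: x=[7.0035 14.8958 20.4031 23.6978] v=[-1.7149 2.0655 1.1454 0.5040]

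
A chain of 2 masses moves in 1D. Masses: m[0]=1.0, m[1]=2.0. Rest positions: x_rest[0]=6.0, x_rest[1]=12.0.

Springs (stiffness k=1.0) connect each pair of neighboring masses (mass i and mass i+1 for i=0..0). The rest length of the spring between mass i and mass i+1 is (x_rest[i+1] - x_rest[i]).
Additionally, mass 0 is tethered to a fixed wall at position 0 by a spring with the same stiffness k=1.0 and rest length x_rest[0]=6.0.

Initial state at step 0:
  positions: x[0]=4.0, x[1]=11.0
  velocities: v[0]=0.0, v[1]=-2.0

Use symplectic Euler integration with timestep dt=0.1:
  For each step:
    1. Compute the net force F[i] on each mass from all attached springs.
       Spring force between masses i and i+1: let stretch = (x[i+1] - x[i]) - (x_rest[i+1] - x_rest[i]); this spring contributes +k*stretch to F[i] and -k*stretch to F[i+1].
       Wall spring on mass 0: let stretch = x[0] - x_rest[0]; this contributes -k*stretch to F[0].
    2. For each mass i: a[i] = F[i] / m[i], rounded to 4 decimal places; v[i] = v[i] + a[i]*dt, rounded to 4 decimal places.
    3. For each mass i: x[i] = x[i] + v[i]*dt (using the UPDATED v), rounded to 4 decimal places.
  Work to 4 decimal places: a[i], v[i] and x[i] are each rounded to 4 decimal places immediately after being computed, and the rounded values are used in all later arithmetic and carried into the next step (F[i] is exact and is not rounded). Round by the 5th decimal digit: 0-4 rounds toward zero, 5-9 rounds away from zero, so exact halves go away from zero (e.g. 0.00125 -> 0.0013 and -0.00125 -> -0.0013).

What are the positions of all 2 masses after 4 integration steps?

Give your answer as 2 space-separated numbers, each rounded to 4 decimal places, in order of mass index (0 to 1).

Answer: 4.2707 10.1626

Derivation:
Step 0: x=[4.0000 11.0000] v=[0.0000 -2.0000]
Step 1: x=[4.0300 10.7950] v=[0.3000 -2.0500]
Step 2: x=[4.0874 10.5862] v=[0.5735 -2.0883]
Step 3: x=[4.1689 10.3749] v=[0.8146 -2.1132]
Step 4: x=[4.2707 10.1626] v=[1.0183 -2.1235]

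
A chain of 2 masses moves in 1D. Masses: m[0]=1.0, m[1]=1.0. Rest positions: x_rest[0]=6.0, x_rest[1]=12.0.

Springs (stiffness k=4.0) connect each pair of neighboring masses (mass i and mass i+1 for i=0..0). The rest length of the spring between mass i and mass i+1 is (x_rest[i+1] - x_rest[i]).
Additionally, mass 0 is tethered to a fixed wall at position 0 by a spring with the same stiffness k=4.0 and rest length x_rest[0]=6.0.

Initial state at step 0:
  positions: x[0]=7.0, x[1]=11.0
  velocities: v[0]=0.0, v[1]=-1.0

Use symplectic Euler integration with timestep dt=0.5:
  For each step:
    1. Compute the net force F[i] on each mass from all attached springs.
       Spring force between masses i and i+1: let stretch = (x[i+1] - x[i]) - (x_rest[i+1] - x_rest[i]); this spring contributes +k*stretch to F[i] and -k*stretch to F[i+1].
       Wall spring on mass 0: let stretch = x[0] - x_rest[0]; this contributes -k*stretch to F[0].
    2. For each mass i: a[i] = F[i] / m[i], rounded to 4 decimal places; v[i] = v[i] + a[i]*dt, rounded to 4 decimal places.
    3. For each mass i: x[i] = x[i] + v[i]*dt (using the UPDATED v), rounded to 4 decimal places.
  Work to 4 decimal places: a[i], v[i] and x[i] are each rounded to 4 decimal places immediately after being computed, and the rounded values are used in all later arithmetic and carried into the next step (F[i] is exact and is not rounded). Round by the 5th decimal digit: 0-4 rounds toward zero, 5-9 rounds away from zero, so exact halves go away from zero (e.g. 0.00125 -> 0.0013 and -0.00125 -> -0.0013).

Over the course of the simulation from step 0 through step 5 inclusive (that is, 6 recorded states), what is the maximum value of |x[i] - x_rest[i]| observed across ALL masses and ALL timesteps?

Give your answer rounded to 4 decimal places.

Step 0: x=[7.0000 11.0000] v=[0.0000 -1.0000]
Step 1: x=[4.0000 12.5000] v=[-6.0000 3.0000]
Step 2: x=[5.5000 11.5000] v=[3.0000 -2.0000]
Step 3: x=[7.5000 10.5000] v=[4.0000 -2.0000]
Step 4: x=[5.0000 12.5000] v=[-5.0000 4.0000]
Step 5: x=[5.0000 13.0000] v=[0.0000 1.0000]
Max displacement = 2.0000

Answer: 2.0000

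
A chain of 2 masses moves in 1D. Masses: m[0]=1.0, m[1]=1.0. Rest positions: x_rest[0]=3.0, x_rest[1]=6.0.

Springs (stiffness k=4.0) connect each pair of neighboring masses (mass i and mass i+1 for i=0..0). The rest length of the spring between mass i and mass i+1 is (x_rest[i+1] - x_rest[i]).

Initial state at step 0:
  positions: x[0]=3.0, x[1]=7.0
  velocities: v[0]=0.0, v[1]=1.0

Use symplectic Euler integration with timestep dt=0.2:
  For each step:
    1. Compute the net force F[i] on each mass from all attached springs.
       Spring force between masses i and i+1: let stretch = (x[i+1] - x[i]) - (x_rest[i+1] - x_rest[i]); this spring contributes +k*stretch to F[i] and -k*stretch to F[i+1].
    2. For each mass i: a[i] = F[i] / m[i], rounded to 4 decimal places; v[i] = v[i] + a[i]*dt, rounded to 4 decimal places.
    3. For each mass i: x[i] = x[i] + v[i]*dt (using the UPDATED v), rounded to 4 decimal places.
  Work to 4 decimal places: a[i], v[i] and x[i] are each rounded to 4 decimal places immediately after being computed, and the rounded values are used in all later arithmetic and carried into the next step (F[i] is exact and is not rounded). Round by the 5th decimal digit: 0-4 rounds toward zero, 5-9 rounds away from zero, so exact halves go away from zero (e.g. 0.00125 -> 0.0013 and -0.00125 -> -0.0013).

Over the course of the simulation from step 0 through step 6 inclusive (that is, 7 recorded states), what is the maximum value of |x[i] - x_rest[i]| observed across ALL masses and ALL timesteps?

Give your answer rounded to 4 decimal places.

Step 0: x=[3.0000 7.0000] v=[0.0000 1.0000]
Step 1: x=[3.1600 7.0400] v=[0.8000 0.2000]
Step 2: x=[3.4608 6.9392] v=[1.5040 -0.5040]
Step 3: x=[3.8381 6.7619] v=[1.8867 -0.8867]
Step 4: x=[4.2032 6.5968] v=[1.8257 -0.8257]
Step 5: x=[4.4713 6.5287] v=[1.3406 -0.3406]
Step 6: x=[4.5886 6.6114] v=[0.5865 0.4135]
Max displacement = 1.5886

Answer: 1.5886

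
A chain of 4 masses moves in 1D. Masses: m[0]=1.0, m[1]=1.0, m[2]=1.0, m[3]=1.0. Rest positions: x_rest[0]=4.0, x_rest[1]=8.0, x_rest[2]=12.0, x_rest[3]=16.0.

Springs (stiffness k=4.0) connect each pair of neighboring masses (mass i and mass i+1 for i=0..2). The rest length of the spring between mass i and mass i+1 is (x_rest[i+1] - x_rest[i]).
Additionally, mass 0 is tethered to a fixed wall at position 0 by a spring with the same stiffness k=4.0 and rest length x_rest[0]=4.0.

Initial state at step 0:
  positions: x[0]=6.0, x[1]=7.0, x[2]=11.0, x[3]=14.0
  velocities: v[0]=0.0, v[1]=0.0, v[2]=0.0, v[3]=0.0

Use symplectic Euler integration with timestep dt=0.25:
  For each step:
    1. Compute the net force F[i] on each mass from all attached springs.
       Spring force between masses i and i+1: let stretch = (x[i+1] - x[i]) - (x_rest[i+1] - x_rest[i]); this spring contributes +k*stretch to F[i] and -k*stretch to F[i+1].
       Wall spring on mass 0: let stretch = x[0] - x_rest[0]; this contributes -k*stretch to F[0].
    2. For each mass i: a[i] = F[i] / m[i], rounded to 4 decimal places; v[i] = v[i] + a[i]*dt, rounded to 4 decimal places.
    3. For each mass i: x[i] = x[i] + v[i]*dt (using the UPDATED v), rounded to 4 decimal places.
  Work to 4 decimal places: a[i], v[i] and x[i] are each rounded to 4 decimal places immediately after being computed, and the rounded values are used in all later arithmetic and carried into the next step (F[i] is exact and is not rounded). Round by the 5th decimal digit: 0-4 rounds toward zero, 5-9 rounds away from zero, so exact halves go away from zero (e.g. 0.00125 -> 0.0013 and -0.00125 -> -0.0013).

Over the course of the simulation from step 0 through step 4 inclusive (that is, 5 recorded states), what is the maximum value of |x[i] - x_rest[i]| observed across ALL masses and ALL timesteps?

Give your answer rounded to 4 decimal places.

Answer: 2.0312

Derivation:
Step 0: x=[6.0000 7.0000 11.0000 14.0000] v=[0.0000 0.0000 0.0000 0.0000]
Step 1: x=[4.7500 7.7500 10.7500 14.2500] v=[-5.0000 3.0000 -1.0000 1.0000]
Step 2: x=[3.0625 8.5000 10.6250 14.6250] v=[-6.7500 3.0000 -0.5000 1.5000]
Step 3: x=[1.9688 8.4219 10.9688 15.0000] v=[-4.3750 -0.3125 1.3750 1.5000]
Step 4: x=[1.9961 7.3672 11.6836 15.3672] v=[0.1093 -4.2187 2.8593 1.4688]
Max displacement = 2.0312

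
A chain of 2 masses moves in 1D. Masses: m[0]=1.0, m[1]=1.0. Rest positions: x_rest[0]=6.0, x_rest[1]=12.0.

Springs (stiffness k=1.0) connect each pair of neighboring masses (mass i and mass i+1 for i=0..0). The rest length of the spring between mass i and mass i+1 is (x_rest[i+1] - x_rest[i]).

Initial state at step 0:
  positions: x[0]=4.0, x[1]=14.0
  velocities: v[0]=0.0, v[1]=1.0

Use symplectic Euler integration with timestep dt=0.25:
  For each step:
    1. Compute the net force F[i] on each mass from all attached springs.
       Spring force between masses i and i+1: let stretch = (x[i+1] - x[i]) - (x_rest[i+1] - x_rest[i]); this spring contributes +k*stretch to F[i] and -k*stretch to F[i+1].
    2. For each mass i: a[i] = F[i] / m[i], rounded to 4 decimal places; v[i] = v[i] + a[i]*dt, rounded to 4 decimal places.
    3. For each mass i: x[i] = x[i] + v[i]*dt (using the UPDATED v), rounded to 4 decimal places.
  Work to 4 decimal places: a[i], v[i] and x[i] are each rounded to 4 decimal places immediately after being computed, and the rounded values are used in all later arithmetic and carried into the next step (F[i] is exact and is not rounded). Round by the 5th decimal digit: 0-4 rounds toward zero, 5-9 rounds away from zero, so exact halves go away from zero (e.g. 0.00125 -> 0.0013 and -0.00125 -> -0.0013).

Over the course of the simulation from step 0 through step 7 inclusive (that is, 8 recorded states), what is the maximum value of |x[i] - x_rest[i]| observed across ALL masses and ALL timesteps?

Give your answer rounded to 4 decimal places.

Step 0: x=[4.0000 14.0000] v=[0.0000 1.0000]
Step 1: x=[4.2500 14.0000] v=[1.0000 0.0000]
Step 2: x=[4.7344 13.7656] v=[1.9375 -0.9375]
Step 3: x=[5.4082 13.3418] v=[2.6953 -1.6953]
Step 4: x=[6.2029 12.7971] v=[3.1787 -2.1787]
Step 5: x=[7.0347 12.2153] v=[3.3273 -2.3273]
Step 6: x=[7.8153 11.6847] v=[3.1225 -2.1225]
Step 7: x=[8.4628 11.2872] v=[2.5899 -1.5899]
Max displacement = 2.4628

Answer: 2.4628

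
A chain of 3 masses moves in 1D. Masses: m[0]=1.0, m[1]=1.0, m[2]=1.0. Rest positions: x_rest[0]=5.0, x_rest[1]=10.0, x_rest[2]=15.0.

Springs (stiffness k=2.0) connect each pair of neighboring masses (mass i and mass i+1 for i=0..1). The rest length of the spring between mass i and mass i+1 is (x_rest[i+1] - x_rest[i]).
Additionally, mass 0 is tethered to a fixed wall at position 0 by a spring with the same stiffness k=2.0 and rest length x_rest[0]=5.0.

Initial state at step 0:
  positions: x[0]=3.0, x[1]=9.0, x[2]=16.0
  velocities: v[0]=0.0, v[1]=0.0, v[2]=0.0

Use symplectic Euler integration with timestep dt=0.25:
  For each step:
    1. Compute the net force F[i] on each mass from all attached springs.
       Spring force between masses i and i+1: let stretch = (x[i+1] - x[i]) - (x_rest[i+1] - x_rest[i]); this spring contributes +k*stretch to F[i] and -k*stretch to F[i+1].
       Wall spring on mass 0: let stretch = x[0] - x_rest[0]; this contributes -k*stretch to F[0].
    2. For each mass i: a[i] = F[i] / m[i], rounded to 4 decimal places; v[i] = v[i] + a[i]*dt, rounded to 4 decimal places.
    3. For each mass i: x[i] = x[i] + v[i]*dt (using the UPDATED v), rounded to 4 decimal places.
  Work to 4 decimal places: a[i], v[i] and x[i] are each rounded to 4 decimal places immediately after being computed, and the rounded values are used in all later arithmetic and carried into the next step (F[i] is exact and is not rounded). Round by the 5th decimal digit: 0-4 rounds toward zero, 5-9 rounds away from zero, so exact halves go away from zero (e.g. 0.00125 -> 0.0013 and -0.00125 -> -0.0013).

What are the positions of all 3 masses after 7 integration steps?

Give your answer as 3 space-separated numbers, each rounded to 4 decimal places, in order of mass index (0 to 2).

Step 0: x=[3.0000 9.0000 16.0000] v=[0.0000 0.0000 0.0000]
Step 1: x=[3.3750 9.1250 15.7500] v=[1.5000 0.5000 -1.0000]
Step 2: x=[4.0469 9.3594 15.2969] v=[2.6875 0.9375 -1.8125]
Step 3: x=[4.8770 9.6719 14.7266] v=[3.3203 1.2500 -2.2813]
Step 4: x=[5.6968 10.0169 14.1494] v=[3.2793 1.3799 -2.3087]
Step 5: x=[6.3446 10.3384 13.6807] v=[2.5910 1.2861 -1.8750]
Step 6: x=[6.6985 10.5785 13.4192] v=[1.4156 0.9604 -1.0462]
Step 7: x=[6.7001 10.6887 13.4276] v=[0.0064 0.4408 0.0335]

Answer: 6.7001 10.6887 13.4276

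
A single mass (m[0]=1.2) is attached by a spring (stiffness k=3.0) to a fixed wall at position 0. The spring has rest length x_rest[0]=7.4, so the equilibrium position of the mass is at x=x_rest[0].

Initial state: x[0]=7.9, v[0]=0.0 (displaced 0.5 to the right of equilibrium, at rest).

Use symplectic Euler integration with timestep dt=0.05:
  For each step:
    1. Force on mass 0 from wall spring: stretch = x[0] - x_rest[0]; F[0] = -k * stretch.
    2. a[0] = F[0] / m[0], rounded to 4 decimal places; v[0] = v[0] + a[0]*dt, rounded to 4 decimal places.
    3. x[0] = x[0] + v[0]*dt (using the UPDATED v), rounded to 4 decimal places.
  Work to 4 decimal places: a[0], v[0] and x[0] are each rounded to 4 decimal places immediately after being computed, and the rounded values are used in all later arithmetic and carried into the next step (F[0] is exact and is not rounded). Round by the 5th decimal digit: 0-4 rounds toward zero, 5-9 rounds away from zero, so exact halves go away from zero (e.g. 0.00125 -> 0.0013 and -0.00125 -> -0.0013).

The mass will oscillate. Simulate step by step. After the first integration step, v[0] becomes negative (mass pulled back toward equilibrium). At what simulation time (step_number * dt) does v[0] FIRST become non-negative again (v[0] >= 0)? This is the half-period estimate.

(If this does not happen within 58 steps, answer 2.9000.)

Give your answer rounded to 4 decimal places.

Answer: 2.0000

Derivation:
Step 0: x=[7.9000] v=[0.0000]
Step 1: x=[7.8969] v=[-0.0625]
Step 2: x=[7.8907] v=[-0.1246]
Step 3: x=[7.8814] v=[-0.1859]
Step 4: x=[7.8691] v=[-0.2461]
Step 5: x=[7.8539] v=[-0.3047]
Step 6: x=[7.8358] v=[-0.3614]
Step 7: x=[7.8150] v=[-0.4159]
Step 8: x=[7.7916] v=[-0.4678]
Step 9: x=[7.7658] v=[-0.5168]
Step 10: x=[7.7377] v=[-0.5625]
Step 11: x=[7.7075] v=[-0.6047]
Step 12: x=[7.6753] v=[-0.6431]
Step 13: x=[7.6414] v=[-0.6775]
Step 14: x=[7.6060] v=[-0.7077]
Step 15: x=[7.5693] v=[-0.7335]
Step 16: x=[7.5316] v=[-0.7547]
Step 17: x=[7.4930] v=[-0.7712]
Step 18: x=[7.4539] v=[-0.7828]
Step 19: x=[7.4144] v=[-0.7895]
Step 20: x=[7.3748] v=[-0.7913]
Step 21: x=[7.3354] v=[-0.7882]
Step 22: x=[7.2964] v=[-0.7801]
Step 23: x=[7.2580] v=[-0.7672]
Step 24: x=[7.2205] v=[-0.7495]
Step 25: x=[7.1841] v=[-0.7271]
Step 26: x=[7.1491] v=[-0.7001]
Step 27: x=[7.1157] v=[-0.6687]
Step 28: x=[7.0840] v=[-0.6332]
Step 29: x=[7.0543] v=[-0.5937]
Step 30: x=[7.0268] v=[-0.5505]
Step 31: x=[7.0016] v=[-0.5039]
Step 32: x=[6.9789] v=[-0.4541]
Step 33: x=[6.9588] v=[-0.4015]
Step 34: x=[6.9415] v=[-0.3464]
Step 35: x=[6.9270] v=[-0.2891]
Step 36: x=[6.9155] v=[-0.2300]
Step 37: x=[6.9070] v=[-0.1694]
Step 38: x=[6.9016] v=[-0.1078]
Step 39: x=[6.8993] v=[-0.0455]
Step 40: x=[6.9002] v=[0.0171]
First v>=0 after going negative at step 40, time=2.0000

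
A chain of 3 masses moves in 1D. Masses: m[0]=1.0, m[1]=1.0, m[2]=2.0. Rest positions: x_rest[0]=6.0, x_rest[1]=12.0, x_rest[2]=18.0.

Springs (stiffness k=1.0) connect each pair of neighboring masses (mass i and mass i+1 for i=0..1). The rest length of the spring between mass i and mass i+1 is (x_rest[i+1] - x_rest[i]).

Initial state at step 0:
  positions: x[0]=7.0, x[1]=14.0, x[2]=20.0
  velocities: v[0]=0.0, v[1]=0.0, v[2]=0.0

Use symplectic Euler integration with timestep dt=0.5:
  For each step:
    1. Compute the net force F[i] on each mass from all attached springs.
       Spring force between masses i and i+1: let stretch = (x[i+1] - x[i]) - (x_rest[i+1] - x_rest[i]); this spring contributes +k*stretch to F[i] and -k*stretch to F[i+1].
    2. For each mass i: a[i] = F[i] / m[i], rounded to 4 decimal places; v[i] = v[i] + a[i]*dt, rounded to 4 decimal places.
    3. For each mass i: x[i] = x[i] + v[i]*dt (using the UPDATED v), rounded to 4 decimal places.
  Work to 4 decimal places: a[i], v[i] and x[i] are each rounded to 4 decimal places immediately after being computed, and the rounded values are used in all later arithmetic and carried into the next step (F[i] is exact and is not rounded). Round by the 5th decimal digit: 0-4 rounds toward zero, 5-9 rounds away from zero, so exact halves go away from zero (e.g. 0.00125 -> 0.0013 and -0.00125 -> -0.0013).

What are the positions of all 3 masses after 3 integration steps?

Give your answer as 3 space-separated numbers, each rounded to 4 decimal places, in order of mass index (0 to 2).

Step 0: x=[7.0000 14.0000 20.0000] v=[0.0000 0.0000 0.0000]
Step 1: x=[7.2500 13.7500 20.0000] v=[0.5000 -0.5000 0.0000]
Step 2: x=[7.6250 13.4375 19.9688] v=[0.7500 -0.6250 -0.0625]
Step 3: x=[7.9532 13.3047 19.8711] v=[0.6563 -0.2656 -0.1954]

Answer: 7.9532 13.3047 19.8711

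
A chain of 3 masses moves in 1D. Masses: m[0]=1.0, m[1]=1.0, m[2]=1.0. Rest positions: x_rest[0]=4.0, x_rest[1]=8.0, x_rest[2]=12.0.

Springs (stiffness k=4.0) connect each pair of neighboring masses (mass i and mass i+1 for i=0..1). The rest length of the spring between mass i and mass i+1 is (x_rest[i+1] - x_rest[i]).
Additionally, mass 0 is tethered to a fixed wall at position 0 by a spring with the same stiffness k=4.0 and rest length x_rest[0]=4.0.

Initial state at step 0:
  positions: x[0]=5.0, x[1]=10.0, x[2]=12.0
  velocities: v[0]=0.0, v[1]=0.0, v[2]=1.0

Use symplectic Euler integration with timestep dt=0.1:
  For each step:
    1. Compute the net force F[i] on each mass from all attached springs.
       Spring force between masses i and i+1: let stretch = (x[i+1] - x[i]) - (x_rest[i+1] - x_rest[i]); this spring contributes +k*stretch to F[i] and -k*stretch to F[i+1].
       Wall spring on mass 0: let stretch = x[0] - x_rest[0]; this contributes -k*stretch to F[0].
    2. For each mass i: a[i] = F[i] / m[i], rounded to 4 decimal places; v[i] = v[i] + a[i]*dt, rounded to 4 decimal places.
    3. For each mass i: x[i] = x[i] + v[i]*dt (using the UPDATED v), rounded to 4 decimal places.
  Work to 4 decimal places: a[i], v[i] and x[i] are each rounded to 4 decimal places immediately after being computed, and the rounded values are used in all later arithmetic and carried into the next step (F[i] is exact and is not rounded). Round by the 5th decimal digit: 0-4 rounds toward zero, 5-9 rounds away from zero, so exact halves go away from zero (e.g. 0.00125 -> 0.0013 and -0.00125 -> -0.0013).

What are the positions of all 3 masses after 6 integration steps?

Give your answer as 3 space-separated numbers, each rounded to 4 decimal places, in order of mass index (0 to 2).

Answer: 4.7414 8.3705 13.6626

Derivation:
Step 0: x=[5.0000 10.0000 12.0000] v=[0.0000 0.0000 1.0000]
Step 1: x=[5.0000 9.8800 12.1800] v=[0.0000 -1.2000 1.8000]
Step 2: x=[4.9952 9.6568 12.4280] v=[-0.0480 -2.2320 2.4800]
Step 3: x=[4.9771 9.3580 12.7252] v=[-0.1814 -2.9882 2.9715]
Step 4: x=[4.9351 9.0186 13.0477] v=[-0.4199 -3.3937 3.2246]
Step 5: x=[4.8591 8.6771 13.3690] v=[-0.7605 -3.4155 3.2130]
Step 6: x=[4.7414 8.3705 13.6626] v=[-1.1769 -3.0659 2.9362]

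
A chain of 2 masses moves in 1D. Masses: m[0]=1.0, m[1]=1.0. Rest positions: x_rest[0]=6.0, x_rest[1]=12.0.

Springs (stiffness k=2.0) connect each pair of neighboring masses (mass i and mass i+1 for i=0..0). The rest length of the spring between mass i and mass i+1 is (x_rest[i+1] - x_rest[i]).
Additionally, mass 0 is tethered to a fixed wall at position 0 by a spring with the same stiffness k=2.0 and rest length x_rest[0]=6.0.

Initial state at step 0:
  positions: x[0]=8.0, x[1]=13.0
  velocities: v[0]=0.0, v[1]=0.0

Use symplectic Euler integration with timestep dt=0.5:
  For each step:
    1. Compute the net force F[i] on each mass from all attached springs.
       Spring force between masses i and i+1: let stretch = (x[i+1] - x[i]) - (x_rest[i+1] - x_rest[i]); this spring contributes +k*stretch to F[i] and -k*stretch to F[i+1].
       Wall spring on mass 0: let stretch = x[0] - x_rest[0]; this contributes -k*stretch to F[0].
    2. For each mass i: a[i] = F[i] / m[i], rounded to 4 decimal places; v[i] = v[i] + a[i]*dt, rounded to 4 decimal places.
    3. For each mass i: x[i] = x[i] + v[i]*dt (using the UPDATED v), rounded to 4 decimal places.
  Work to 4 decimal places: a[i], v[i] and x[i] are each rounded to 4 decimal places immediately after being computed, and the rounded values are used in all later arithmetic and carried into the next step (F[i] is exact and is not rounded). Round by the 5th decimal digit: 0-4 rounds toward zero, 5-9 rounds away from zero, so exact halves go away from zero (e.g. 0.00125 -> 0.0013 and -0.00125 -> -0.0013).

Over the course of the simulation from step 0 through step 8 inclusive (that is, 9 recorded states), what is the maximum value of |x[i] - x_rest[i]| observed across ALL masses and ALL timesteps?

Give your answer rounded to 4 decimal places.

Answer: 2.1797

Derivation:
Step 0: x=[8.0000 13.0000] v=[0.0000 0.0000]
Step 1: x=[6.5000 13.5000] v=[-3.0000 1.0000]
Step 2: x=[5.2500 13.5000] v=[-2.5000 0.0000]
Step 3: x=[5.5000 12.3750] v=[0.5000 -2.2500]
Step 4: x=[6.4375 10.8125] v=[1.8750 -3.1250]
Step 5: x=[6.3438 10.0625] v=[-0.1875 -1.5000]
Step 6: x=[4.9375 10.4532] v=[-2.8126 0.7813]
Step 7: x=[3.8203 11.0860] v=[-2.2344 1.2656]
Step 8: x=[4.4258 11.0860] v=[1.2110 -0.0001]
Max displacement = 2.1797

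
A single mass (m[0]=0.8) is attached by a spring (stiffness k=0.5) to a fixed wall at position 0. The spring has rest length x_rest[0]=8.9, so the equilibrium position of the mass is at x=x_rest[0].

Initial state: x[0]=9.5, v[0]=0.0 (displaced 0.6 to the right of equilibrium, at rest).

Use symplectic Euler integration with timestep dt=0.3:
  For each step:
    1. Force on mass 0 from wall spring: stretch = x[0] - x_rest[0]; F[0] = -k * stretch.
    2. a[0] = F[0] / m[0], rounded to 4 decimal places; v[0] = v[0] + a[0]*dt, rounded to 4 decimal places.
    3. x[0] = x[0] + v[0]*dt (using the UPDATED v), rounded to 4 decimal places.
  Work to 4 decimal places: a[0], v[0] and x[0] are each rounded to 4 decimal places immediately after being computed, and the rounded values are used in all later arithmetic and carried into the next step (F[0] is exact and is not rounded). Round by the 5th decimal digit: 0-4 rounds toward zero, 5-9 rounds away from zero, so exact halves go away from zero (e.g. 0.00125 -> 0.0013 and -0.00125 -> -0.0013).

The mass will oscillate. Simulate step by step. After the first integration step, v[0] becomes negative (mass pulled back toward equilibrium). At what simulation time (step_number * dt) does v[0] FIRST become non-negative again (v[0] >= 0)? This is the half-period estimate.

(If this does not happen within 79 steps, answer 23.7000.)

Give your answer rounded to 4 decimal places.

Answer: 4.2000

Derivation:
Step 0: x=[9.5000] v=[0.0000]
Step 1: x=[9.4663] v=[-0.1125]
Step 2: x=[9.4007] v=[-0.2187]
Step 3: x=[9.3069] v=[-0.3126]
Step 4: x=[9.1902] v=[-0.3889]
Step 5: x=[9.0572] v=[-0.4433]
Step 6: x=[8.9154] v=[-0.4728]
Step 7: x=[8.7727] v=[-0.4757]
Step 8: x=[8.6372] v=[-0.4518]
Step 9: x=[8.5165] v=[-0.4025]
Step 10: x=[8.4173] v=[-0.3306]
Step 11: x=[8.3453] v=[-0.2401]
Step 12: x=[8.3045] v=[-0.1361]
Step 13: x=[8.2972] v=[-0.0244]
Step 14: x=[8.3238] v=[0.0886]
First v>=0 after going negative at step 14, time=4.2000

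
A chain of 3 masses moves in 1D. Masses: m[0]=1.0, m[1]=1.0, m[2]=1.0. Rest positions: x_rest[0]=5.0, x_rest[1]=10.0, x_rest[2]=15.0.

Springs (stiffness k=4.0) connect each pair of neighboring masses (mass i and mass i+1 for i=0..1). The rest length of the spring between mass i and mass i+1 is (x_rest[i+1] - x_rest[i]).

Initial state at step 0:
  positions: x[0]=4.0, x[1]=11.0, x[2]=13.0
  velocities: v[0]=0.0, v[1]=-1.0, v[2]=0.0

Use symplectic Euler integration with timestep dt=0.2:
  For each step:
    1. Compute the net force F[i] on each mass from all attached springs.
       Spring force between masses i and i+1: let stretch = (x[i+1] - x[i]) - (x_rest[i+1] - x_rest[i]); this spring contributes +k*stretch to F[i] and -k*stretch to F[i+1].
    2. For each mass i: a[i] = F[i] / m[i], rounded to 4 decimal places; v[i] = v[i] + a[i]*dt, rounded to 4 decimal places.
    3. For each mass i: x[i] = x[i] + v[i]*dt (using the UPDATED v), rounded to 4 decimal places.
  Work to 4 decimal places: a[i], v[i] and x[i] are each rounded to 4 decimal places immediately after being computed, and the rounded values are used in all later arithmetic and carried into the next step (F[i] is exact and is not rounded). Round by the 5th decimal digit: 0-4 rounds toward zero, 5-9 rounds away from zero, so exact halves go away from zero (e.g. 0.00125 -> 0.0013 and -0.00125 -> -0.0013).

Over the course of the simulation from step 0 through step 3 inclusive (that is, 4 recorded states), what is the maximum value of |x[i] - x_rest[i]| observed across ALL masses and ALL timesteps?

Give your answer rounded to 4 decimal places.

Answer: 2.4390

Derivation:
Step 0: x=[4.0000 11.0000 13.0000] v=[0.0000 -1.0000 0.0000]
Step 1: x=[4.3200 10.0000 13.4800] v=[1.6000 -5.0000 2.4000]
Step 2: x=[4.7488 8.6480 14.2032] v=[2.1440 -6.7600 3.6160]
Step 3: x=[5.0015 7.5610 14.8376] v=[1.2634 -5.4352 3.1718]
Max displacement = 2.4390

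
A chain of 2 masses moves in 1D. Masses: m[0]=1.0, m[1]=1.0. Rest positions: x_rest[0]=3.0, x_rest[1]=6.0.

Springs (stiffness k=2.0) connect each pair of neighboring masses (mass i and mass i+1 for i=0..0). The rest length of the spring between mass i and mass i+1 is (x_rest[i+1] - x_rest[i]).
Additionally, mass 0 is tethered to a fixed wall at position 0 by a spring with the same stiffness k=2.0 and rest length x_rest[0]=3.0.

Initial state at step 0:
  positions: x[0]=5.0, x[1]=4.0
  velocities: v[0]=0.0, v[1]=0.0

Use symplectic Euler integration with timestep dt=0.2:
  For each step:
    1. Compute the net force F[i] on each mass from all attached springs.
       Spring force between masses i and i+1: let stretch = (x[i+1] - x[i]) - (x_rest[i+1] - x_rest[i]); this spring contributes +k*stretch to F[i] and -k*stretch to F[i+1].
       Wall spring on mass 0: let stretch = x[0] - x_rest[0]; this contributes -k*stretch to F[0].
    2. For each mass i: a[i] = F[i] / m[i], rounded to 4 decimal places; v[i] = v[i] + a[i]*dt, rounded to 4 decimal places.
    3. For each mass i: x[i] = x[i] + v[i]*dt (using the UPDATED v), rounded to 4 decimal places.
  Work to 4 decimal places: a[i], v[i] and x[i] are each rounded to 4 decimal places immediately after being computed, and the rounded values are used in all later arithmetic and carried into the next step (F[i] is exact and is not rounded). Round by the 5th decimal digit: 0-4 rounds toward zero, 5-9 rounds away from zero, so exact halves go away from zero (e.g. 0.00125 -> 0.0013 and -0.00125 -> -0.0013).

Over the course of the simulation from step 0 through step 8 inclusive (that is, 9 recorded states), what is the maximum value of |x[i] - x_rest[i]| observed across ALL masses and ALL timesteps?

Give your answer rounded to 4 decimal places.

Step 0: x=[5.0000 4.0000] v=[0.0000 0.0000]
Step 1: x=[4.5200 4.3200] v=[-2.4000 1.6000]
Step 2: x=[3.6624 4.8960] v=[-4.2880 2.8800]
Step 3: x=[2.6105 5.6133] v=[-5.2595 3.5866]
Step 4: x=[1.5900 6.3304] v=[-5.1026 3.5855]
Step 5: x=[0.8215 6.9083] v=[-3.8424 2.8893]
Step 6: x=[0.4742 7.2392] v=[-1.7363 1.6546]
Step 7: x=[0.6302 7.2689] v=[0.7800 0.1486]
Step 8: x=[1.2669 7.0075] v=[3.1834 -1.3069]
Max displacement = 2.5258

Answer: 2.5258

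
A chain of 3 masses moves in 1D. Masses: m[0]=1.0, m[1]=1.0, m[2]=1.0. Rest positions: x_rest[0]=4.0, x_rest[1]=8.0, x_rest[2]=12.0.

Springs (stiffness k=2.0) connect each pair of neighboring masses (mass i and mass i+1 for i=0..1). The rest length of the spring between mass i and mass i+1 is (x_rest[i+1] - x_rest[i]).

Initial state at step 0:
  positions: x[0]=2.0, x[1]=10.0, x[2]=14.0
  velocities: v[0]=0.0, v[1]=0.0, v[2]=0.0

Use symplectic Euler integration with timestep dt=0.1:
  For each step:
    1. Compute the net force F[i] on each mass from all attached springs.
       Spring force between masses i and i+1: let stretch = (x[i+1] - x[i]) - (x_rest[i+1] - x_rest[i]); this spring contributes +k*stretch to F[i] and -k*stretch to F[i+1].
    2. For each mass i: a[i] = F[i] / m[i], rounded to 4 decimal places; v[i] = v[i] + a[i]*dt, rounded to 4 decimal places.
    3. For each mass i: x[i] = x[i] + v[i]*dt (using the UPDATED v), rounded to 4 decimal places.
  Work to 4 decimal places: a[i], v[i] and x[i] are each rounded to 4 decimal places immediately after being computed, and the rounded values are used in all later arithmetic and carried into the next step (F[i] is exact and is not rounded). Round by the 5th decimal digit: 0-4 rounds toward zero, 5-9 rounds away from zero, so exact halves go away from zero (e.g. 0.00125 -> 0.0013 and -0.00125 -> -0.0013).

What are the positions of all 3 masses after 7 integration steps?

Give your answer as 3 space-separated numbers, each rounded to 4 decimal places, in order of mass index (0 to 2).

Step 0: x=[2.0000 10.0000 14.0000] v=[0.0000 0.0000 0.0000]
Step 1: x=[2.0800 9.9200 14.0000] v=[0.8000 -0.8000 0.0000]
Step 2: x=[2.2368 9.7648 13.9984] v=[1.5680 -1.5520 -0.0160]
Step 3: x=[2.4642 9.5437 13.9921] v=[2.2736 -2.2109 -0.0627]
Step 4: x=[2.7532 9.2700 13.9769] v=[2.8895 -2.7371 -0.1524]
Step 5: x=[3.0925 8.9601 13.9475] v=[3.3929 -3.0991 -0.2938]
Step 6: x=[3.4691 8.6326 13.8984] v=[3.7664 -3.2751 -0.4913]
Step 7: x=[3.8690 8.3071 13.8240] v=[3.9991 -3.2546 -0.7445]

Answer: 3.8690 8.3071 13.8240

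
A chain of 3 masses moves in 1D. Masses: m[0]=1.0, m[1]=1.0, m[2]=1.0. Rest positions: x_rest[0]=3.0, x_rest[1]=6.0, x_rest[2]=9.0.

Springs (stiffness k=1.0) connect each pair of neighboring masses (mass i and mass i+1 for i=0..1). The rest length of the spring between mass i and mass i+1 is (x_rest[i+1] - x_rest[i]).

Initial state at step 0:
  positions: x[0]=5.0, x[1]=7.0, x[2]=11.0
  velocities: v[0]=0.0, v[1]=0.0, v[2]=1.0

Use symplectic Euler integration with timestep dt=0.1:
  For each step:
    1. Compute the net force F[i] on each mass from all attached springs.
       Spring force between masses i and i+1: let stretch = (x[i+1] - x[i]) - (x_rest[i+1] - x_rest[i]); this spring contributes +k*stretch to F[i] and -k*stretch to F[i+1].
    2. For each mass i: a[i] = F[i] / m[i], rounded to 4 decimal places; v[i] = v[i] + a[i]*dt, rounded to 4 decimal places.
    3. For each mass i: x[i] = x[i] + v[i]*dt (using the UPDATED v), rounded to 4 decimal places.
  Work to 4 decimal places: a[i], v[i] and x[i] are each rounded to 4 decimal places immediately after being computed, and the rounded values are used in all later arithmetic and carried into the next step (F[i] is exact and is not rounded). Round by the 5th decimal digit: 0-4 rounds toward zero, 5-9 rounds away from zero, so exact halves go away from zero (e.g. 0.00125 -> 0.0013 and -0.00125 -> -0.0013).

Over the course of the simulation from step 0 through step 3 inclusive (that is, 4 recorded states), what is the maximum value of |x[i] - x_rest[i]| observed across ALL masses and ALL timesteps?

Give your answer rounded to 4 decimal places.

Step 0: x=[5.0000 7.0000 11.0000] v=[0.0000 0.0000 1.0000]
Step 1: x=[4.9900 7.0200 11.0900] v=[-0.1000 0.2000 0.9000]
Step 2: x=[4.9703 7.0604 11.1693] v=[-0.1970 0.4040 0.7930]
Step 3: x=[4.9415 7.1210 11.2375] v=[-0.2880 0.6059 0.6821]
Max displacement = 2.2375

Answer: 2.2375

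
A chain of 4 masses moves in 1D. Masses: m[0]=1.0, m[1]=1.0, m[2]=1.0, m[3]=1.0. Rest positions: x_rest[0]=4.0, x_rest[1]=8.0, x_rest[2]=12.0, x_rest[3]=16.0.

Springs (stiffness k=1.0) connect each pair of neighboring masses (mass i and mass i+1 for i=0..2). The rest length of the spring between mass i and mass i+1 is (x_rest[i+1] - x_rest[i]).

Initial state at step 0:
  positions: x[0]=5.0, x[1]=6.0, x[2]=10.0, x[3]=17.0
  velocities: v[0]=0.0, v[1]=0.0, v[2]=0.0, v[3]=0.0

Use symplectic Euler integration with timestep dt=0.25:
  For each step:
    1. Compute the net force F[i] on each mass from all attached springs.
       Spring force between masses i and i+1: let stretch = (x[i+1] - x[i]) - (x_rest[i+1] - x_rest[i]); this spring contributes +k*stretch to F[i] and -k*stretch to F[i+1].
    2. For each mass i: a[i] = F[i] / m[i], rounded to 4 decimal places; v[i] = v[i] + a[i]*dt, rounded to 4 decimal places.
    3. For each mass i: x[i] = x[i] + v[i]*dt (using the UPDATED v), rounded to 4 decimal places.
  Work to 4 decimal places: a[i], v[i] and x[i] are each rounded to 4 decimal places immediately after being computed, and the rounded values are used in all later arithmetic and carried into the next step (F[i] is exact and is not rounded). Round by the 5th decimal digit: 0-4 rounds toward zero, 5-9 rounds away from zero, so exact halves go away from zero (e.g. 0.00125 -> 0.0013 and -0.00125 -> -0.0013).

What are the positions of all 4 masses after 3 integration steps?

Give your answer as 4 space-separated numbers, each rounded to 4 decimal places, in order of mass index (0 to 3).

Answer: 3.9892 7.0108 11.0108 15.9892

Derivation:
Step 0: x=[5.0000 6.0000 10.0000 17.0000] v=[0.0000 0.0000 0.0000 0.0000]
Step 1: x=[4.8125 6.1875 10.1875 16.8125] v=[-0.7500 0.7500 0.7500 -0.7500]
Step 2: x=[4.4609 6.5391 10.5391 16.4609] v=[-1.4063 1.4063 1.4063 -1.4063]
Step 3: x=[3.9892 7.0108 11.0108 15.9892] v=[-1.8868 1.8868 1.8868 -1.8868]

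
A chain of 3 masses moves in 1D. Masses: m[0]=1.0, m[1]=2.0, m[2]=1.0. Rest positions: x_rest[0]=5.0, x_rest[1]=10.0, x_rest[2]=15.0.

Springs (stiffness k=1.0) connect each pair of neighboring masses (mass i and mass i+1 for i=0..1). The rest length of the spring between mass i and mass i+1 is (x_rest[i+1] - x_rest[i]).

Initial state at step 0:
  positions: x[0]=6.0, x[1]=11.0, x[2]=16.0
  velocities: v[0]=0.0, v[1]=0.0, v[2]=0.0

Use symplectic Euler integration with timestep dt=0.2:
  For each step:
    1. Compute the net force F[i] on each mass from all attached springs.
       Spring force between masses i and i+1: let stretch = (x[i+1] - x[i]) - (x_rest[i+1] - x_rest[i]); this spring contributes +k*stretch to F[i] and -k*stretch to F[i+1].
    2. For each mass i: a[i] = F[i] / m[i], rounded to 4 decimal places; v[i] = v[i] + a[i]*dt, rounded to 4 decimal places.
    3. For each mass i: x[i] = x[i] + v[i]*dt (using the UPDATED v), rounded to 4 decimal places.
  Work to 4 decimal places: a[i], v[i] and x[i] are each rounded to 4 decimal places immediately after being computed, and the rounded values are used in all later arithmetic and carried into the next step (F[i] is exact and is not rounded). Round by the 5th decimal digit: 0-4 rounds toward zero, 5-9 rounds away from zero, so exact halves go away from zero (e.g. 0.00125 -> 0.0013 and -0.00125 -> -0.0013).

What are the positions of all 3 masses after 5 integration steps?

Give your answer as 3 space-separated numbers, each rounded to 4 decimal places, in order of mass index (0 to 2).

Answer: 6.0000 11.0000 16.0000

Derivation:
Step 0: x=[6.0000 11.0000 16.0000] v=[0.0000 0.0000 0.0000]
Step 1: x=[6.0000 11.0000 16.0000] v=[0.0000 0.0000 0.0000]
Step 2: x=[6.0000 11.0000 16.0000] v=[0.0000 0.0000 0.0000]
Step 3: x=[6.0000 11.0000 16.0000] v=[0.0000 0.0000 0.0000]
Step 4: x=[6.0000 11.0000 16.0000] v=[0.0000 0.0000 0.0000]
Step 5: x=[6.0000 11.0000 16.0000] v=[0.0000 0.0000 0.0000]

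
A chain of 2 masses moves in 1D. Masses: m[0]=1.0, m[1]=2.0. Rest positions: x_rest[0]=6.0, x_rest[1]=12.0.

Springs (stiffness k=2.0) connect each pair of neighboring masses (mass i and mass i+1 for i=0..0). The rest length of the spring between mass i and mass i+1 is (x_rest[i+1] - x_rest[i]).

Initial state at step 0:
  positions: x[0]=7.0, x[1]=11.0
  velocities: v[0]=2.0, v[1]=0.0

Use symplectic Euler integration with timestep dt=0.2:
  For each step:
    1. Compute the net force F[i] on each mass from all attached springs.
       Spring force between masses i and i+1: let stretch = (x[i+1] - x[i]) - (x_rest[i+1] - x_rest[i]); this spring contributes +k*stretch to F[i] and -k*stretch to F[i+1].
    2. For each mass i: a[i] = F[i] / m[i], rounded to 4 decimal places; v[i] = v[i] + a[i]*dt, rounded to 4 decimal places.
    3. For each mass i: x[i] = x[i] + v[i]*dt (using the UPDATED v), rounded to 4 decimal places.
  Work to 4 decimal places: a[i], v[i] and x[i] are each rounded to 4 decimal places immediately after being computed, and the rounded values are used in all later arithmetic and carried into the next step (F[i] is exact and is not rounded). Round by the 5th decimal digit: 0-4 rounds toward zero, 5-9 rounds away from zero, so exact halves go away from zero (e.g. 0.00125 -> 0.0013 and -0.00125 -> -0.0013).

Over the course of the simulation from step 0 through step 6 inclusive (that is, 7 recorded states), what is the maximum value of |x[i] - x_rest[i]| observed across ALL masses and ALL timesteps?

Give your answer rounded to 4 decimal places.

Answer: 1.3072

Derivation:
Step 0: x=[7.0000 11.0000] v=[2.0000 0.0000]
Step 1: x=[7.2400 11.0800] v=[1.2000 0.4000]
Step 2: x=[7.3072 11.2464] v=[0.3360 0.8320]
Step 3: x=[7.2095 11.4952] v=[-0.4883 1.2442]
Step 4: x=[6.9747 11.8126] v=[-1.1740 1.5871]
Step 5: x=[6.6469 12.1765] v=[-1.6388 1.8195]
Step 6: x=[6.2815 12.5592] v=[-1.8270 1.9136]
Max displacement = 1.3072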